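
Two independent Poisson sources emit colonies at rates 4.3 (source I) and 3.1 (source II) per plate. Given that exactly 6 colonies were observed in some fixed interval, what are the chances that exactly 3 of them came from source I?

0.2885

Given the total, each event is independently from source I with probability p = λ_I/(λ_I+λ_II) = 4.3/7.4 ≈ 0.5811.
So K ~ Binomial(6, 4.3/7.4): P(K = 3) = C(6,3) · (4.3/7.4)^3 · (3.1/7.4)^3 ≈ 0.2885.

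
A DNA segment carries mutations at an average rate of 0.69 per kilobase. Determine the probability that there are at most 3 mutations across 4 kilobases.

0.7008

Over the interval, μ = 0.69 × 4 = 2.76 (4 kilobases).
P(N ≤ 3) = Σ_{j=0}^{3} e^(−μ) μ^j/j! ≈ 0.7008.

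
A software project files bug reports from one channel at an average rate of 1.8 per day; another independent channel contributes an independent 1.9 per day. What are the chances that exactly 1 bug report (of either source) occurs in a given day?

Independent Poisson processes superpose: combined rate λ = 1.8 + 1.9 = 3.7 per day.
So μ = 3.7.
P(N = 1) = e^(−3.7) · 3.7^1/1! ≈ 0.0915.

0.0915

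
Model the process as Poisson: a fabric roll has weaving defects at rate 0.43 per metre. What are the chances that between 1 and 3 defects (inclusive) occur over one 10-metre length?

Over the interval, μ = 0.43 × 10 = 4.3 (a 10-metre length = 10 metres).
P(1 ≤ N ≤ 3) = Σ_{j=1}^{3} e^(−4.3) · 4.3^j/j! ≈ 0.3636.

0.3636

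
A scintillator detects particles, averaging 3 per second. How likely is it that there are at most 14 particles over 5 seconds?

Over the interval, μ = 3 × 5 = 15 (5 seconds).
P(N ≤ 14) = Σ_{j=0}^{14} e^(−μ) μ^j/j! ≈ 0.4657.

0.4657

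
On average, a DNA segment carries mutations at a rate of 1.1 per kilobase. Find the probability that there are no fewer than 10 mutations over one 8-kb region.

Over the interval, μ = 1.1 × 8 = 8.8 (an 8-kb region = 8 kilobases).
P(N ≥ 10) = 1 − P(N ≤ 9) = 1 − Σ_{j=0}^{9} e^(−μ) μ^j/j! ≈ 0.3863.

0.3863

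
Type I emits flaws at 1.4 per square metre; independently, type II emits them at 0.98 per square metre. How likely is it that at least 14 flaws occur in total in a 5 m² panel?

Independent Poisson processes superpose: combined rate λ = 1.4 + 0.98 = 2.38 per square metre.
Over the interval, μ = 2.38 × 5 = 11.9 (a 5 m² panel = 5 square metres).
P(N ≥ 14) = 1 − P(N ≤ 13) ≈ 0.3080.

0.3080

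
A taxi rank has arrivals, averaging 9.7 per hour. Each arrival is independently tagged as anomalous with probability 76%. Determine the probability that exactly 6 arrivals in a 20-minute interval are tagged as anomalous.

Thinning: the arrivals that are tagged as anomalous themselves form a Poisson process with rate 0.76 × 9.7 = 7.372 per hour.
Over the interval, μ = 7.372 × 1/3 ≈ 2.45733 (a 20-minute interval = 1/3 hours).
P(N = 6) = e^(−2.45733) · 2.45733^6/6! ≈ 0.0262.

0.0262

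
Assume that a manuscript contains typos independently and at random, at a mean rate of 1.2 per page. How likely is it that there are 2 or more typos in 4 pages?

Over the interval, μ = 1.2 × 4 = 4.8 (4 pages).
P(N ≥ 2) = 1 − P(N ≤ 1) = 1 − Σ_{j=0}^{1} e^(−μ) μ^j/j! ≈ 0.9523.

0.9523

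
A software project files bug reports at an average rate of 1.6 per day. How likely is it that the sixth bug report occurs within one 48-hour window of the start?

0.1054

Over the interval, μ = 1.6 × 2 = 3.2 (a 48-hour window = 2 days).
The sixth arrival falls in the interval iff at least 6 events occur there: P(S_6 ≤ t) = P(N ≥ 6) = 1 − P(N ≤ 5) ≈ 0.1054.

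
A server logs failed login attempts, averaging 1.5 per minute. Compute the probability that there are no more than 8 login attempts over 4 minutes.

0.8472

Over the interval, μ = 1.5 × 4 = 6 (4 minutes).
P(N ≤ 8) = Σ_{j=0}^{8} e^(−μ) μ^j/j! ≈ 0.8472.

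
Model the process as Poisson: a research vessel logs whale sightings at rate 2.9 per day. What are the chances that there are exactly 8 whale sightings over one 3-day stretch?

Over the interval, μ = 2.9 × 3 = 8.7 (a 3-day stretch = 3 days).
P(N = 8) = e^(−μ) μ^8/8! = e^(−8.7) · 8.7^8/40320 ≈ 0.1356.

0.1356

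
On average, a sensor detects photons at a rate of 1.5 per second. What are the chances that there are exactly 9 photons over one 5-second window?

Over the interval, μ = 1.5 × 5 = 7.5 (a 5-second window = 5 seconds).
P(N = 9) = e^(−μ) μ^9/9! = e^(−7.5) · 7.5^9/362880 ≈ 0.1144.

0.1144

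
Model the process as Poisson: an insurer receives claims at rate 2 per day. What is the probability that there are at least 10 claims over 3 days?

Over the interval, μ = 2 × 3 = 6 (3 days).
P(N ≥ 10) = 1 − P(N ≤ 9) = 1 − Σ_{j=0}^{9} e^(−μ) μ^j/j! ≈ 0.0839.

0.0839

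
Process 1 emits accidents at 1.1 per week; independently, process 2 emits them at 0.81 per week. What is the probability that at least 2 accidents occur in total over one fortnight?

Independent Poisson processes superpose: combined rate λ = 1.1 + 0.81 = 1.91 per week.
Over the interval, μ = 1.91 × 2 = 3.82 (a fortnight = 2 weeks).
P(N ≥ 2) = 1 − P(N ≤ 1) ≈ 0.8943.

0.8943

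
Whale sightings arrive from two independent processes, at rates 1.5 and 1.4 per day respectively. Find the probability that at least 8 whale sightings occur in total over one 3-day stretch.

Independent Poisson processes superpose: combined rate λ = 1.5 + 1.4 = 2.9 per day.
Over the interval, μ = 2.9 × 3 = 8.7 (a 3-day stretch = 3 days).
P(N ≥ 8) = 1 − P(N ≤ 7) ≈ 0.6398.

0.6398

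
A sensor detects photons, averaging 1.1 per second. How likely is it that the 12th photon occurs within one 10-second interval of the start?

0.4207

Over the interval, μ = 1.1 × 10 = 11 (a 10-second interval = 10 seconds).
The 12th arrival falls in the interval iff at least 12 events occur there: P(S_12 ≤ t) = P(N ≥ 12) = 1 − P(N ≤ 11) ≈ 0.4207.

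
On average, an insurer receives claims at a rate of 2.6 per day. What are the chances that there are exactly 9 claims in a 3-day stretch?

0.1207

Over the interval, μ = 2.6 × 3 = 7.8 (a 3-day stretch = 3 days).
P(N = 9) = e^(−μ) μ^9/9! = e^(−7.8) · 7.8^9/362880 ≈ 0.1207.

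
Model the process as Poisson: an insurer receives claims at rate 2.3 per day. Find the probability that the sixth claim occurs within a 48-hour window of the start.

0.3142

Over the interval, μ = 2.3 × 2 = 4.6 (a 48-hour window = 2 days).
The sixth arrival falls in the interval iff at least 6 events occur there: P(S_6 ≤ t) = P(N ≥ 6) = 1 − P(N ≤ 5) ≈ 0.3142.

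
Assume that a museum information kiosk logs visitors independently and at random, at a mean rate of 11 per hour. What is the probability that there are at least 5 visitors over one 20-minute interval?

0.3064

Over the interval, μ = 11 × 1/3 ≈ 3.66667 (a 20-minute interval = 1/3 hours).
P(N ≥ 5) = 1 − P(N ≤ 4) = 1 − Σ_{j=0}^{4} e^(−μ) μ^j/j! ≈ 0.3064.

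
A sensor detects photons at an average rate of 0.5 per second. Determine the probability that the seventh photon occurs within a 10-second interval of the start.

Over the interval, μ = 0.5 × 10 = 5 (a 10-second interval = 10 seconds).
The seventh arrival falls in the interval iff at least 7 events occur there: P(S_7 ≤ t) = P(N ≥ 7) = 1 − P(N ≤ 6) ≈ 0.2378.

0.2378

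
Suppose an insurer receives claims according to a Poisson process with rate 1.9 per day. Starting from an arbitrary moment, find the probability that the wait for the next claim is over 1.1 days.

0.1237

The wait for the next event is exponential with rate λ = 1.9 per day.
P(T > 1.1) = e^(−λt) = e^(−1.9 × 1.1) = e^(−2.09) ≈ 0.1237.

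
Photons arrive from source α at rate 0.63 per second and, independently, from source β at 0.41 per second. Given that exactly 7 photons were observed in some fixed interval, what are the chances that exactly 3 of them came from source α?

Given the total, each event is independently from source α with probability p = λ_α/(λ_α+λ_β) = 0.63/1.04 ≈ 0.6058.
So K ~ Binomial(7, 0.63/1.04): P(K = 3) = C(7,3) · (0.63/1.04)^3 · (0.41/1.04)^4 ≈ 0.1879.

0.1879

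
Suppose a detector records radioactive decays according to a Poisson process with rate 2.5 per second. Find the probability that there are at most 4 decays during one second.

0.8912

With mean μ = 2.5 per second,
P(N ≤ 4) = Σ_{j=0}^{4} e^(−μ) μ^j/j! ≈ 0.8912.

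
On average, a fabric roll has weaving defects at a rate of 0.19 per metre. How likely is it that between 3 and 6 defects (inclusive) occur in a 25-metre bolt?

Over the interval, μ = 0.19 × 25 = 4.75 (a 25-metre bolt = 25 metres).
P(3 ≤ N ≤ 6) = Σ_{j=3}^{6} e^(−4.75) · 4.75^j/j! ≈ 0.6504.

0.6504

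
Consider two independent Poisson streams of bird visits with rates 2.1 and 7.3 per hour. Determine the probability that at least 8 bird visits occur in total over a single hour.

Independent Poisson processes superpose: combined rate λ = 2.1 + 7.3 = 9.4 per hour.
So μ = 9.4.
P(N ≥ 8) = 1 − P(N ≤ 7) ≈ 0.7208.

0.7208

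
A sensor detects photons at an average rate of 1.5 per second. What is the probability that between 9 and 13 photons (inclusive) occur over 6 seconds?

Over the interval, μ = 1.5 × 6 = 9 (6 seconds).
P(9 ≤ N ≤ 13) = Σ_{j=9}^{13} e^(−9) · 9^j/j! ≈ 0.4705.

0.4705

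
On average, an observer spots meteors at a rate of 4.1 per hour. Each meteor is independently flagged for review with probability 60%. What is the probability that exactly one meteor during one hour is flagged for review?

0.2102

Thinning: the meteors that are flagged for review themselves form a Poisson process with rate 0.6 × 4.1 = 2.46 per hour.
So μ = 2.46.
P(N = 1) = e^(−2.46) · 2.46^1/1! ≈ 0.2102.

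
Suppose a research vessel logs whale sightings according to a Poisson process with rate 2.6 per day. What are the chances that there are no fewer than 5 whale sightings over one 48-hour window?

Over the interval, μ = 2.6 × 2 = 5.2 (a 48-hour window = 2 days).
P(N ≥ 5) = 1 − P(N ≤ 4) = 1 − Σ_{j=0}^{4} e^(−μ) μ^j/j! ≈ 0.5939.

0.5939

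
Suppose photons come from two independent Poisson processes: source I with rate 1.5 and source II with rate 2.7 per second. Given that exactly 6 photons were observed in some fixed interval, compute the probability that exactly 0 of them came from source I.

Given the total, each event is independently from source I with probability p = λ_I/(λ_I+λ_II) = 1.5/4.2 ≈ 0.3571.
So K ~ Binomial(6, 1.5/4.2): P(K = 0) = C(6,0) · (1.5/4.2)^0 · (2.7/4.2)^6 ≈ 0.0706.

0.0706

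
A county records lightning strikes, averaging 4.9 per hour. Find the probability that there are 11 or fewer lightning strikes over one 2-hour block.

0.7193

Over the interval, μ = 4.9 × 2 = 9.8 (a 2-hour block = 2 hours).
P(N ≤ 11) = Σ_{j=0}^{11} e^(−μ) μ^j/j! ≈ 0.7193.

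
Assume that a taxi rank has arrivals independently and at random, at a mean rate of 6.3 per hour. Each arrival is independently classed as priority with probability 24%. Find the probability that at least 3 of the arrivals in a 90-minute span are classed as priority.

0.3955

Thinning: the arrivals that are classed as priority themselves form a Poisson process with rate 0.24 × 6.3 = 1.512 per hour.
Over the interval, μ = 1.512 × 1.5 = 2.268 (a 90-minute span = 1.5 hours).
P(N ≥ 3) = 1 − P(N ≤ 2) ≈ 0.3955.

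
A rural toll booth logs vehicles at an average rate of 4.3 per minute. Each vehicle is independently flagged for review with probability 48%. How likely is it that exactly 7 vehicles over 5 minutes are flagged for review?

0.0815

Thinning: the vehicles that are flagged for review themselves form a Poisson process with rate 0.48 × 4.3 = 2.064 per minute.
Over the interval, μ = 2.064 × 5 = 10.32 (5 minutes).
P(N = 7) = e^(−10.32) · 10.32^7/7! ≈ 0.0815.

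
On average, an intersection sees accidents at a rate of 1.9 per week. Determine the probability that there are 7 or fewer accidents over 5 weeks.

0.2687

Over the interval, μ = 1.9 × 5 = 9.5 (5 weeks).
P(N ≤ 7) = Σ_{j=0}^{7} e^(−μ) μ^j/j! ≈ 0.2687.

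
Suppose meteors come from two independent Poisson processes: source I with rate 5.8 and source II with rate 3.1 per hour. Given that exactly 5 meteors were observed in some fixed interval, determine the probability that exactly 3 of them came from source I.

Given the total, each event is independently from source I with probability p = λ_I/(λ_I+λ_II) = 5.8/8.9 ≈ 0.6517.
So K ~ Binomial(5, 5.8/8.9): P(K = 3) = C(5,3) · (5.8/8.9)^3 · (3.1/8.9)^2 ≈ 0.3358.

0.3358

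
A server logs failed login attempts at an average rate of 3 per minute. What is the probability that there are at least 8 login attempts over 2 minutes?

Over the interval, μ = 3 × 2 = 6 (2 minutes).
P(N ≥ 8) = 1 − P(N ≤ 7) = 1 − Σ_{j=0}^{7} e^(−μ) μ^j/j! ≈ 0.2560.

0.2560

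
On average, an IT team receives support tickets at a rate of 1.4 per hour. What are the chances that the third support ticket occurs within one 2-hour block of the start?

0.5305

Over the interval, μ = 1.4 × 2 = 2.8 (a 2-hour block = 2 hours).
The third arrival falls in the interval iff at least 3 events occur there: P(S_3 ≤ t) = P(N ≥ 3) = 1 − P(N ≤ 2) ≈ 0.5305.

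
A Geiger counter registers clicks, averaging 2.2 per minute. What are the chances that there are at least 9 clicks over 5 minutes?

0.7680

Over the interval, μ = 2.2 × 5 = 11 (5 minutes).
P(N ≥ 9) = 1 − P(N ≤ 8) = 1 − Σ_{j=0}^{8} e^(−μ) μ^j/j! ≈ 0.7680.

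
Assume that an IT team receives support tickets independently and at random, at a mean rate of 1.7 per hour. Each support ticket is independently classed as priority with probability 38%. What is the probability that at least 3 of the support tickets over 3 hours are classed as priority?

0.3065

Thinning: the support tickets that are classed as priority themselves form a Poisson process with rate 0.38 × 1.7 = 0.646 per hour.
Over the interval, μ = 0.646 × 3 = 1.938 (3 hours).
P(N ≥ 3) = 1 − P(N ≤ 2) ≈ 0.3065.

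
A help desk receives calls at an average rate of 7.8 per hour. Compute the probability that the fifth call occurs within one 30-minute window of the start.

0.3516

Over the interval, μ = 7.8 × 0.5 = 3.9 (a 30-minute window = 0.5 hours).
The fifth arrival falls in the interval iff at least 5 events occur there: P(S_5 ≤ t) = P(N ≥ 5) = 1 − P(N ≤ 4) ≈ 0.3516.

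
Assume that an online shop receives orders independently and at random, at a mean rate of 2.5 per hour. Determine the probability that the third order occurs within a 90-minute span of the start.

0.7229

Over the interval, μ = 2.5 × 1.5 = 3.75 (a 90-minute span = 1.5 hours).
The third arrival falls in the interval iff at least 3 events occur there: P(S_3 ≤ t) = P(N ≥ 3) = 1 − P(N ≤ 2) ≈ 0.7229.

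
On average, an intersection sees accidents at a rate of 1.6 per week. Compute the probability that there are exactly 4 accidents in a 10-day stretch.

Over the interval, μ = 1.6 × 10/7 ≈ 2.28571 (a 10-day stretch = 10/7 weeks).
P(N = 4) = e^(−μ) μ^4/4! = e^(−2.28571) · 2.28571^4/24 ≈ 0.1157.

0.1157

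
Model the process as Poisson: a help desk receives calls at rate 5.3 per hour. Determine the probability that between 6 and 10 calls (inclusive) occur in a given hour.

0.4165

With mean μ = 5.3 per hour,
P(6 ≤ N ≤ 10) = Σ_{j=6}^{10} e^(−5.3) · 5.3^j/j! ≈ 0.4165.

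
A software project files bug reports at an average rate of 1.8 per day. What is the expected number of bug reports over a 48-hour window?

E[N] = λt = 1.8 × 2 = 3.6 (a 48-hour window = 2 days).

3.6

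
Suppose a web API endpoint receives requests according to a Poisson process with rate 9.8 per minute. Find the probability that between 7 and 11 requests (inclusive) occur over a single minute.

With mean μ = 9.8 per minute,
P(7 ≤ N ≤ 11) = Σ_{j=7}^{11} e^(−9.8) · 9.8^j/j! ≈ 0.5760.

0.5760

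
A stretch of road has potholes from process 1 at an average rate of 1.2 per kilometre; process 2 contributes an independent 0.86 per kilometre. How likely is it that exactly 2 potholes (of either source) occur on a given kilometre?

0.2704

Independent Poisson processes superpose: combined rate λ = 1.2 + 0.86 = 2.06 per kilometre.
So μ = 2.06.
P(N = 2) = e^(−2.06) · 2.06^2/2! ≈ 0.2704.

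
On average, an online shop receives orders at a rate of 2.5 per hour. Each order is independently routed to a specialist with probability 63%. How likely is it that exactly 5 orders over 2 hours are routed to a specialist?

0.1108

Thinning: the orders that are routed to a specialist themselves form a Poisson process with rate 0.63 × 2.5 = 1.575 per hour.
Over the interval, μ = 1.575 × 2 = 3.15 (2 hours).
P(N = 5) = e^(−3.15) · 3.15^5/5! ≈ 0.1108.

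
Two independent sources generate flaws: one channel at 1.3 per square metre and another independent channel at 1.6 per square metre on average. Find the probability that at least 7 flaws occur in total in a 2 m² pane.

Independent Poisson processes superpose: combined rate λ = 1.3 + 1.6 = 2.9 per square metre.
Over the interval, μ = 2.9 × 2 = 5.8 (a 2 m² pane = 2 square metres).
P(N ≥ 7) = 1 − P(N ≤ 6) ≈ 0.3616.

0.3616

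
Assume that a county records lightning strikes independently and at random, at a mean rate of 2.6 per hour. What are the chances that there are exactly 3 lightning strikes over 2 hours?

Over the interval, μ = 2.6 × 2 = 5.2 (2 hours).
P(N = 3) = e^(−μ) μ^3/3! = e^(−5.2) · 5.2^3/6 ≈ 0.1293.

0.1293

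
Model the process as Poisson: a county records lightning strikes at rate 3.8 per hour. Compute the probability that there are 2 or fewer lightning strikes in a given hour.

With mean μ = 3.8 per hour,
P(N ≤ 2) = Σ_{j=0}^{2} e^(−μ) μ^j/j! ≈ 0.2689.

0.2689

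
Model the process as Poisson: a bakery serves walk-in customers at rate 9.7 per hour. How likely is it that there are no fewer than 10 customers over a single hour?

With mean μ = 9.7 per hour,
P(N ≥ 10) = 1 − P(N ≤ 9) = 1 − Σ_{j=0}^{9} e^(−μ) μ^j/j! ≈ 0.5040.

0.5040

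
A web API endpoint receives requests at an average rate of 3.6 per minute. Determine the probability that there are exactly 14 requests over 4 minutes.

Over the interval, μ = 3.6 × 4 = 14.4 (4 minutes).
P(N = 14) = e^(−μ) μ^14/14! = e^(−14.4) · 14.4^14/87178291200 ≈ 0.1054.

0.1054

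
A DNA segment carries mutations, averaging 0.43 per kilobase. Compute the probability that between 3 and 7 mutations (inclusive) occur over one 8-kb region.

Over the interval, μ = 0.43 × 8 = 3.44 (an 8-kb region = 8 kilobases).
P(3 ≤ N ≤ 7) = Σ_{j=3}^{7} e^(−3.44) · 3.44^j/j! ≈ 0.6434.

0.6434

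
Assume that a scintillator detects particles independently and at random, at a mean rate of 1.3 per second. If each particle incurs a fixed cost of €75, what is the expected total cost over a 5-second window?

E[N] = 1.3 × 5 = 6.5 (a 5-second window = 5 seconds); E[cost] = 6.5 × €75 = €487.5.

€487.5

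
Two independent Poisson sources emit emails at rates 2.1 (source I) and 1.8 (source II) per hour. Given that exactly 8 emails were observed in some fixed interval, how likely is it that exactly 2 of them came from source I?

0.0785

Given the total, each event is independently from source I with probability p = λ_I/(λ_I+λ_II) = 2.1/3.9 ≈ 0.5385.
So K ~ Binomial(8, 2.1/3.9): P(K = 2) = C(8,2) · (2.1/3.9)^2 · (1.8/3.9)^6 ≈ 0.0785.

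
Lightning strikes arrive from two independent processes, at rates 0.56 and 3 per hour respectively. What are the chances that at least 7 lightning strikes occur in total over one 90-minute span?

0.2890

Independent Poisson processes superpose: combined rate λ = 0.56 + 3 = 3.56 per hour.
Over the interval, μ = 3.56 × 1.5 = 5.34 (a 90-minute span = 1.5 hours).
P(N ≥ 7) = 1 − P(N ≤ 6) ≈ 0.2890.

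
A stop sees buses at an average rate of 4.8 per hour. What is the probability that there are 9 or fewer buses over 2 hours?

0.5089

Over the interval, μ = 4.8 × 2 = 9.6 (2 hours).
P(N ≤ 9) = Σ_{j=0}^{9} e^(−μ) μ^j/j! ≈ 0.5089.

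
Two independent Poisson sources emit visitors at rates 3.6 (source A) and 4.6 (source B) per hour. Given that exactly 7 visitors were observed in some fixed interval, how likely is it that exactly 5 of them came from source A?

Given the total, each event is independently from source A with probability p = λ_A/(λ_A+λ_B) = 3.6/8.2 ≈ 0.4390.
So K ~ Binomial(7, 3.6/8.2): P(K = 5) = C(7,5) · (3.6/8.2)^5 · (4.6/8.2)^2 ≈ 0.1078.

0.1078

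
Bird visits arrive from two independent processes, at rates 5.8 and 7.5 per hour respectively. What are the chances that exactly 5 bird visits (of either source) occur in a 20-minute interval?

Independent Poisson processes superpose: combined rate λ = 5.8 + 7.5 = 13.3 per hour.
Over the interval, μ = 13.3 × 1/3 ≈ 4.43333 (a 20-minute interval = 1/3 hours).
P(N = 5) = e^(−4.43333) · 4.43333^5/5! ≈ 0.1695.

0.1695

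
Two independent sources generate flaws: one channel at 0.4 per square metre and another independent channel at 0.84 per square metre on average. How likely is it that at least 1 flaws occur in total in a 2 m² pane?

0.9163

Independent Poisson processes superpose: combined rate λ = 0.4 + 0.84 = 1.24 per square metre.
Over the interval, μ = 1.24 × 2 = 2.48 (a 2 m² pane = 2 square metres).
P(N ≥ 1) = 1 − P(N ≤ 0) ≈ 0.9163.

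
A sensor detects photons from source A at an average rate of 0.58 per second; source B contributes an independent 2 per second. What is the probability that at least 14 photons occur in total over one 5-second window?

0.4160

Independent Poisson processes superpose: combined rate λ = 0.58 + 2 = 2.58 per second.
Over the interval, μ = 2.58 × 5 = 12.9 (a 5-second window = 5 seconds).
P(N ≥ 14) = 1 − P(N ≤ 13) ≈ 0.4160.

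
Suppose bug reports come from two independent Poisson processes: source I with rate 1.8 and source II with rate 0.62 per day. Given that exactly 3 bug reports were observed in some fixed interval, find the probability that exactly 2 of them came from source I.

Given the total, each event is independently from source I with probability p = λ_I/(λ_I+λ_II) = 1.8/2.42 ≈ 0.7438.
So K ~ Binomial(3, 1.8/2.42): P(K = 2) = C(3,2) · (1.8/2.42)^2 · (0.62/2.42)^1 ≈ 0.4252.

0.4252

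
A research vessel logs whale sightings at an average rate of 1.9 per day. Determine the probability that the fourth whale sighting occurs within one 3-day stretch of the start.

0.8200

Over the interval, μ = 1.9 × 3 = 5.7 (a 3-day stretch = 3 days).
The fourth arrival falls in the interval iff at least 4 events occur there: P(S_4 ≤ t) = P(N ≥ 4) = 1 − P(N ≤ 3) ≈ 0.8200.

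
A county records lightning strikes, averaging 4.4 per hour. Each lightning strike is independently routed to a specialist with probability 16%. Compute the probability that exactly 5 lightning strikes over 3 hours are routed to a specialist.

Thinning: the lightning strikes that are routed to a specialist themselves form a Poisson process with rate 0.16 × 4.4 = 0.704 per hour.
Over the interval, μ = 0.704 × 3 = 2.112 (3 hours).
P(N = 5) = e^(−2.112) · 2.112^5/5! ≈ 0.0424.

0.0424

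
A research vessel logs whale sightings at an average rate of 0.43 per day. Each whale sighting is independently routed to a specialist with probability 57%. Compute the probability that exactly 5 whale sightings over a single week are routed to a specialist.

Thinning: the whale sightings that are routed to a specialist themselves form a Poisson process with rate 0.57 × 0.43 = 0.2451 per day.
Over the interval, μ = 0.2451 × 7 = 1.7157 (a week = 7 days).
P(N = 5) = e^(−1.7157) · 1.7157^5/5! ≈ 0.0223.

0.0223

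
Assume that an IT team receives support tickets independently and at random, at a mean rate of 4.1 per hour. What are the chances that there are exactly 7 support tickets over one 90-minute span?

0.1409

Over the interval, μ = 4.1 × 1.5 = 6.15 (a 90-minute span = 1.5 hours).
P(N = 7) = e^(−μ) μ^7/7! = e^(−6.15) · 6.15^7/5040 ≈ 0.1409.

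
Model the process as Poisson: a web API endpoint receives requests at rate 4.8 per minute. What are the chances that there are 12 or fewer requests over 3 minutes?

0.3203

Over the interval, μ = 4.8 × 3 = 14.4 (3 minutes).
P(N ≤ 12) = Σ_{j=0}^{12} e^(−μ) μ^j/j! ≈ 0.3203.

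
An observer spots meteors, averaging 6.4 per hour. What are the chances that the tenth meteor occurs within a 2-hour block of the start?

0.8206

Over the interval, μ = 6.4 × 2 = 12.8 (a 2-hour block = 2 hours).
The tenth arrival falls in the interval iff at least 10 events occur there: P(S_10 ≤ t) = P(N ≥ 10) = 1 − P(N ≤ 9) ≈ 0.8206.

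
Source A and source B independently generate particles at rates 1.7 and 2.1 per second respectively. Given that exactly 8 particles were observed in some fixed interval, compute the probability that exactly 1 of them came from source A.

Given the total, each event is independently from source A with probability p = λ_A/(λ_A+λ_B) = 1.7/3.8 ≈ 0.4474.
So K ~ Binomial(8, 1.7/3.8): P(K = 1) = C(8,1) · (1.7/3.8)^1 · (2.1/3.8)^7 ≈ 0.0563.

0.0563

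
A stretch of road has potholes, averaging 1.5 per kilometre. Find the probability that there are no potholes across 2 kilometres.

Over the interval, μ = 1.5 × 2 = 3 (2 kilometres).
P(N = 0) = e^(−μ) μ^0/0! = e^(−3) · 3^0/1 ≈ 0.0498.

0.0498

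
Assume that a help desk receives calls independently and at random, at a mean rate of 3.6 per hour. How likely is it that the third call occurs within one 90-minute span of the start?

Over the interval, μ = 3.6 × 1.5 = 5.4 (a 90-minute span = 1.5 hours).
The third arrival falls in the interval iff at least 3 events occur there: P(S_3 ≤ t) = P(N ≥ 3) = 1 − P(N ≤ 2) ≈ 0.9052.

0.9052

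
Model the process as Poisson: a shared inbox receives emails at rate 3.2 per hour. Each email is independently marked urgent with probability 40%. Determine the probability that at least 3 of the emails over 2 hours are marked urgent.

Thinning: the emails that are marked urgent themselves form a Poisson process with rate 0.4 × 3.2 = 1.28 per hour.
Over the interval, μ = 1.28 × 2 = 2.56 (2 hours).
P(N ≥ 3) = 1 − P(N ≤ 2) ≈ 0.4715.

0.4715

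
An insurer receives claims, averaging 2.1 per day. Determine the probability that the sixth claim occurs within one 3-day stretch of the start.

Over the interval, μ = 2.1 × 3 = 6.3 (a 3-day stretch = 3 days).
The sixth arrival falls in the interval iff at least 6 events occur there: P(S_6 ≤ t) = P(N ≥ 6) = 1 − P(N ≤ 5) ≈ 0.6012.

0.6012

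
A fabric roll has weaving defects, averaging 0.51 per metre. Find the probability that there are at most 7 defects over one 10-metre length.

Over the interval, μ = 0.51 × 10 = 5.1 (a 10-metre length = 10 metres).
P(N ≤ 7) = Σ_{j=0}^{7} e^(−μ) μ^j/j! ≈ 0.8560.

0.8560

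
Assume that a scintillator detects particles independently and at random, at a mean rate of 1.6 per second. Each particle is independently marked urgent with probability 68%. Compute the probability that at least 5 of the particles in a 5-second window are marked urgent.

0.6331

Thinning: the particles that are marked urgent themselves form a Poisson process with rate 0.68 × 1.6 = 1.088 per second.
Over the interval, μ = 1.088 × 5 = 5.44 (a 5-second window = 5 seconds).
P(N ≥ 5) = 1 − P(N ≤ 4) ≈ 0.6331.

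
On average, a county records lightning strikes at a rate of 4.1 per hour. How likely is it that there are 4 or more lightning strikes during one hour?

0.5858

With mean μ = 4.1 per hour,
P(N ≥ 4) = 1 − P(N ≤ 3) = 1 − Σ_{j=0}^{3} e^(−μ) μ^j/j! ≈ 0.5858.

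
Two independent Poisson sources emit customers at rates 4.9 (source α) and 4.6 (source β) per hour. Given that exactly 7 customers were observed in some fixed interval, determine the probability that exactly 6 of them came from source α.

0.0638

Given the total, each event is independently from source α with probability p = λ_α/(λ_α+λ_β) = 4.9/9.5 ≈ 0.5158.
So K ~ Binomial(7, 4.9/9.5): P(K = 6) = C(7,6) · (4.9/9.5)^6 · (4.6/9.5)^1 ≈ 0.0638.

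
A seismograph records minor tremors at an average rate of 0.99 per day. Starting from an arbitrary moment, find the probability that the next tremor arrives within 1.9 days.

0.8476

Inter-arrival times are exponential with rate λ = 0.99 per day.
P(T ≤ 1.9) = 1 − e^(−λt) = 1 − e^(−0.99 × 1.9) = 1 − e^(−1.881) ≈ 0.8476.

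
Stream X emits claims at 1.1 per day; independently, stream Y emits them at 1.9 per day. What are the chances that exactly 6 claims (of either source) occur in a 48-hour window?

Independent Poisson processes superpose: combined rate λ = 1.1 + 1.9 = 3 per day.
Over the interval, μ = 3 × 2 = 6 (a 48-hour window = 2 days).
P(N = 6) = e^(−6) · 6^6/6! ≈ 0.1606.

0.1606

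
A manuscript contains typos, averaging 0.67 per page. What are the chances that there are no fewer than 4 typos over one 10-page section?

Over the interval, μ = 0.67 × 10 = 6.7 (a 10-page section = 10 pages).
P(N ≥ 4) = 1 − P(N ≤ 3) = 1 − Σ_{j=0}^{3} e^(−μ) μ^j/j! ≈ 0.9012.

0.9012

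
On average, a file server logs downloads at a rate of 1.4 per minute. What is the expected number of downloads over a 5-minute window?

7

E[N] = λt = 1.4 × 5 = 7 (a 5-minute window = 5 minutes).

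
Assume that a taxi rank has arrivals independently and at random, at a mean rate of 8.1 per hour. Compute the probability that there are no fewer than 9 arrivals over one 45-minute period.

0.1606

Over the interval, μ = 8.1 × 0.75 = 6.075 (a 45-minute period = 0.75 hours).
P(N ≥ 9) = 1 − P(N ≤ 8) = 1 − Σ_{j=0}^{8} e^(−μ) μ^j/j! ≈ 0.1606.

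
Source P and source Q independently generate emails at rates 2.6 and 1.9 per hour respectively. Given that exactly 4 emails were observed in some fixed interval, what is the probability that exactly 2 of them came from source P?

Given the total, each event is independently from source P with probability p = λ_P/(λ_P+λ_Q) = 2.6/4.5 ≈ 0.5778.
So K ~ Binomial(4, 2.6/4.5): P(K = 2) = C(4,2) · (2.6/4.5)^2 · (1.9/4.5)^2 ≈ 0.3571.

0.3571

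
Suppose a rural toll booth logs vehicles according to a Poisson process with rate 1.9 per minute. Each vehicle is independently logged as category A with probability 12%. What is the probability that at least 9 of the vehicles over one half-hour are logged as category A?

Thinning: the vehicles that are logged as category A themselves form a Poisson process with rate 0.12 × 1.9 = 0.228 per minute.
Over the interval, μ = 0.228 × 30 = 6.84 (a half-hour = 30 minutes).
P(N ≥ 9) = 1 − P(N ≤ 8) ≈ 0.2503.

0.2503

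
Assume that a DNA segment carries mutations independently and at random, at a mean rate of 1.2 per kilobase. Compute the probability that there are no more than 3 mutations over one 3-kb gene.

0.5152

Over the interval, μ = 1.2 × 3 = 3.6 (a 3-kb gene = 3 kilobases).
P(N ≤ 3) = Σ_{j=0}^{3} e^(−μ) μ^j/j! ≈ 0.5152.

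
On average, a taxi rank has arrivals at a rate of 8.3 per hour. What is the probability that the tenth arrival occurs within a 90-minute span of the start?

Over the interval, μ = 8.3 × 1.5 = 12.45 (a 90-minute span = 1.5 hours).
The tenth arrival falls in the interval iff at least 10 events occur there: P(S_10 ≤ t) = P(N ≥ 10) = 1 − P(N ≤ 9) ≈ 0.7947.

0.7947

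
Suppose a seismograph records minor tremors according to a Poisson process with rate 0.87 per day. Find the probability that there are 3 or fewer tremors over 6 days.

0.2355

Over the interval, μ = 0.87 × 6 = 5.22 (6 days).
P(N ≤ 3) = Σ_{j=0}^{3} e^(−μ) μ^j/j! ≈ 0.2355.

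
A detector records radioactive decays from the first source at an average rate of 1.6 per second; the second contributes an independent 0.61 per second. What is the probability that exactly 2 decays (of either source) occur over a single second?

0.2679

Independent Poisson processes superpose: combined rate λ = 1.6 + 0.61 = 2.21 per second.
So μ = 2.21.
P(N = 2) = e^(−2.21) · 2.21^2/2! ≈ 0.2679.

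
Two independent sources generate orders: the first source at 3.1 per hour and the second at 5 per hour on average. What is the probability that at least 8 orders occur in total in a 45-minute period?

Independent Poisson processes superpose: combined rate λ = 3.1 + 5 = 8.1 per hour.
Over the interval, μ = 8.1 × 0.75 = 6.075 (a 45-minute period = 0.75 hours).
P(N ≥ 8) = 1 − P(N ≤ 7) ≈ 0.2664.

0.2664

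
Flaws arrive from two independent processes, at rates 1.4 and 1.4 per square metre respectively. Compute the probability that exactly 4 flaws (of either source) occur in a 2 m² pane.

Independent Poisson processes superpose: combined rate λ = 1.4 + 1.4 = 2.8 per square metre.
Over the interval, μ = 2.8 × 2 = 5.6 (a 2 m² pane = 2 square metres).
P(N = 4) = e^(−5.6) · 5.6^4/4! ≈ 0.1515.

0.1515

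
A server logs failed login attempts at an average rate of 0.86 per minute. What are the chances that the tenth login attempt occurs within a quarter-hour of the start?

Over the interval, μ = 0.86 × 15 = 12.9 (a quarter-hour = 15 minutes).
The tenth arrival falls in the interval iff at least 10 events occur there: P(S_10 ≤ t) = P(N ≥ 10) = 1 − P(N ≤ 9) ≈ 0.8275.

0.8275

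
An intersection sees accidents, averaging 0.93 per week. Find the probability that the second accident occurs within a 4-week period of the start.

0.8856

Over the interval, μ = 0.93 × 4 = 3.72 (a 4-week period = 4 weeks).
The second arrival falls in the interval iff at least 2 events occur there: P(S_2 ≤ t) = P(N ≥ 2) = 1 − P(N ≤ 1) ≈ 0.8856.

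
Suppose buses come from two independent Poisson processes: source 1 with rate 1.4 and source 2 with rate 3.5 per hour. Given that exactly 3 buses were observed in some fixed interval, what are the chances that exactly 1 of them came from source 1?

Given the total, each event is independently from source 1 with probability p = λ_1/(λ_1+λ_2) = 1.4/4.9 ≈ 0.2857.
So K ~ Binomial(3, 1.4/4.9): P(K = 1) = C(3,1) · (1.4/4.9)^1 · (3.5/4.9)^2 ≈ 0.4373.

0.4373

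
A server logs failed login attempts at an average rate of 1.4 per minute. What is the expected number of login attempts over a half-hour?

42

E[N] = λt = 1.4 × 30 = 42 (a half-hour = 30 minutes).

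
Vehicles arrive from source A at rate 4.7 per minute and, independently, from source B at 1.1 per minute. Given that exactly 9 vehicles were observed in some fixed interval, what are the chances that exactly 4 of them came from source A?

Given the total, each event is independently from source A with probability p = λ_A/(λ_A+λ_B) = 4.7/5.8 ≈ 0.8103.
So K ~ Binomial(9, 4.7/5.8): P(K = 4) = C(9,4) · (4.7/5.8)^4 · (1.1/5.8)^5 ≈ 0.0133.

0.0133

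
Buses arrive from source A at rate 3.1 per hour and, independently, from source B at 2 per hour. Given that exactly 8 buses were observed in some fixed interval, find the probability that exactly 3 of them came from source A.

0.1166

Given the total, each event is independently from source A with probability p = λ_A/(λ_A+λ_B) = 3.1/5.1 ≈ 0.6078.
So K ~ Binomial(8, 3.1/5.1): P(K = 3) = C(8,3) · (3.1/5.1)^3 · (2/5.1)^5 ≈ 0.1166.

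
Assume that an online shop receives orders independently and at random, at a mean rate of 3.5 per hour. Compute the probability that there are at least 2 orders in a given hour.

0.8641

With mean μ = 3.5 per hour,
P(N ≥ 2) = 1 − P(N ≤ 1) = 1 − Σ_{j=0}^{1} e^(−μ) μ^j/j! ≈ 0.8641.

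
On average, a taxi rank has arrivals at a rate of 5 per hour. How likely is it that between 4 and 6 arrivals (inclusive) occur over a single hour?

0.4972

With mean μ = 5 per hour,
P(4 ≤ N ≤ 6) = Σ_{j=4}^{6} e^(−5) · 5^j/j! ≈ 0.4972.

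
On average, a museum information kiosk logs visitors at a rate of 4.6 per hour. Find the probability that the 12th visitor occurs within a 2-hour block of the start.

0.2168

Over the interval, μ = 4.6 × 2 = 9.2 (a 2-hour block = 2 hours).
The 12th arrival falls in the interval iff at least 12 events occur there: P(S_12 ≤ t) = P(N ≥ 12) = 1 − P(N ≤ 11) ≈ 0.2168.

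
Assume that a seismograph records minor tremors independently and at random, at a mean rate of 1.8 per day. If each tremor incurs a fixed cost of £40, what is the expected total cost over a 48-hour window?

£144

E[N] = 1.8 × 2 = 3.6 (a 48-hour window = 2 days); E[cost] = 3.6 × £40 = £144.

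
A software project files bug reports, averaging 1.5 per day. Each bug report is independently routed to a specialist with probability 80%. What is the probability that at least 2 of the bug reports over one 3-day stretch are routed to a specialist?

Thinning: the bug reports that are routed to a specialist themselves form a Poisson process with rate 0.8 × 1.5 = 1.2 per day.
Over the interval, μ = 1.2 × 3 = 3.6 (a 3-day stretch = 3 days).
P(N ≥ 2) = 1 − P(N ≤ 1) ≈ 0.8743.

0.8743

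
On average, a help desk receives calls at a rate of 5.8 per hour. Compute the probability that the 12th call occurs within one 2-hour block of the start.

Over the interval, μ = 5.8 × 2 = 11.6 (a 2-hour block = 2 hours).
The 12th arrival falls in the interval iff at least 12 events occur there: P(S_12 ≤ t) = P(N ≥ 12) = 1 − P(N ≤ 11) ≈ 0.4920.

0.4920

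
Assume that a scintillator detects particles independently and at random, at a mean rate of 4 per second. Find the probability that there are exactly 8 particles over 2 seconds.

Over the interval, μ = 4 × 2 = 8 (2 seconds).
P(N = 8) = e^(−μ) μ^8/8! = e^(−8) · 8^8/40320 ≈ 0.1396.

0.1396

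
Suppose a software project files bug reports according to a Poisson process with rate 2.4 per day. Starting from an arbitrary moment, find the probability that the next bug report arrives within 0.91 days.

0.8874

Inter-arrival times are exponential with rate λ = 2.4 per day.
P(T ≤ 0.91) = 1 − e^(−λt) = 1 − e^(−2.4 × 0.91) = 1 − e^(−2.184) ≈ 0.8874.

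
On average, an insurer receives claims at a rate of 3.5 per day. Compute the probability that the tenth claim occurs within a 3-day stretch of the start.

0.6029

Over the interval, μ = 3.5 × 3 = 10.5 (a 3-day stretch = 3 days).
The tenth arrival falls in the interval iff at least 10 events occur there: P(S_10 ≤ t) = P(N ≥ 10) = 1 − P(N ≤ 9) ≈ 0.6029.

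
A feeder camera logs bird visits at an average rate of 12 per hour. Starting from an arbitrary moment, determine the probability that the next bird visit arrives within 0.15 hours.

0.8347

Inter-arrival times are exponential with rate λ = 12 per hour.
P(T ≤ 0.15) = 1 − e^(−λt) = 1 − e^(−12 × 0.15) = 1 − e^(−1.8) ≈ 0.8347.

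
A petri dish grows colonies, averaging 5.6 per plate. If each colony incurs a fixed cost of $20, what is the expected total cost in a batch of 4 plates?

$448

E[N] = 5.6 × 4 = 22.4 (a batch of 4 plates = 4 plates); E[cost] = 22.4 × $20 = $448.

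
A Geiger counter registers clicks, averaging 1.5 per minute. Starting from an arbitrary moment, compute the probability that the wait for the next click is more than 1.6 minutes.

0.0907

The wait for the next event is exponential with rate λ = 1.5 per minute.
P(T > 1.6) = e^(−λt) = e^(−1.5 × 1.6) = e^(−2.4) ≈ 0.0907.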